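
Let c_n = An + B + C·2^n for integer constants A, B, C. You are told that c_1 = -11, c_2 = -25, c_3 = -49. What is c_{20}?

-5242957

Write the equations: A + B + 2C = -11; 2A + B + 4C = -25; 3A + B + 8C = -49.
Subtracting the first from the second: A + 2C = -14.
Subtracting the second from the third: A + 4C = -24.
Solving: C = -5, A = -4, then B = 3.
So c_n = -4·n + 3 + (-5)·2^n; at n=20 this is -5242957.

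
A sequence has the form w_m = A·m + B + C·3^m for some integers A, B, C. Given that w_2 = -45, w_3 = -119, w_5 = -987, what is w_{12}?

Plug in m = 2, 3, 5: 2A + B + 9C = -45; 3A + B + 27C = -119; 5A + B + 243C = -987.
Subtracting the first from the second: A + 18C = -74.
Subtracting the second from the third: 2A + 216C = -868.
Solving: C = -4, A = -2, then B = -5.
Therefore w_{12} = -24 + (-5) + (-4)·531441 = -2125793.

-2125793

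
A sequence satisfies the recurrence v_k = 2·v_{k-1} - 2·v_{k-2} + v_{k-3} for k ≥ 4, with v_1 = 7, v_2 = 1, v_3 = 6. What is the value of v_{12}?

Iterate the recurrence:
v_4 = 17  v_5 = 23  v_6 = 18  v_7 = 7  v_8 = 1  v_9 = 6  v_{10} = 17  v_{11} = 23  v_{12} = 18.

18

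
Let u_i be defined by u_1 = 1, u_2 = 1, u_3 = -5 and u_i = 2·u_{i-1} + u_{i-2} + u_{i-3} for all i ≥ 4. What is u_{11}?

u_4 = -8; u_5 = -20; u_6 = -53; u_7 = -134; u_8 = -341; u_9 = -869; u_{10} = -2213; u_{11} = -5636.

-5636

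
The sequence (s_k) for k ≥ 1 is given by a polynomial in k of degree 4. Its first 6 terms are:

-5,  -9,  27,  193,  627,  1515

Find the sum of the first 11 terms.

1st diffs: -4, 36, 166, 434, 888.
2nd diffs: 40, 130, 268, 454.
3rd diffs: 90, 138, 186.
4th diffs: 48, 48 (constant).
Newton forward-difference form: s_k = -5 + (-4)·C(k-1,1) + 40·C(k-1,2) + 90·C(k-1,3) + 48·C(k-1,4).
Continuing: …, 3091, 5637, 9483, 15007, …, s_{11} = 22635.
Summing k = 1..11 (11 terms) gives 58201.

58201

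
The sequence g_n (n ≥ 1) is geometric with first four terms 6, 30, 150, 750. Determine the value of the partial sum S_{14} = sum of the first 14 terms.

Common ratio r = 5.
g_n = 6·5^(n-1).
S = 6·(5^14 - 1)/(5 - 1) = 6·(6103515625 - 1)/(4) = 9155273436.

9155273436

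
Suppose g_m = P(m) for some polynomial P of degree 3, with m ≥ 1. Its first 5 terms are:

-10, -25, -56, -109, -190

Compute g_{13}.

-2566

1st diffs: -15, -31, -53, -81.
2nd diffs: -16, -22, -28.
3rd diffs: -6, -6 (constant).
So g_m = -m^3 - 2m^2 - 2m - 5.
Evaluating at m = 13 gives g_{13} = -2566.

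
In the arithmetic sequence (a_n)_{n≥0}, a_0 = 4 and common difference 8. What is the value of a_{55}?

a_n = 4 + (n - 0)·8.
a_{55} = 4 + 55·8 = 444.

444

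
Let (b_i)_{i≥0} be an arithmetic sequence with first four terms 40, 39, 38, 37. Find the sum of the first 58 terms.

667

Common difference d = -1.
b_i = 40 + (i - 0)·(-1).
b_{57} = -17; S = 58·(40 + (-17))/2 = 667.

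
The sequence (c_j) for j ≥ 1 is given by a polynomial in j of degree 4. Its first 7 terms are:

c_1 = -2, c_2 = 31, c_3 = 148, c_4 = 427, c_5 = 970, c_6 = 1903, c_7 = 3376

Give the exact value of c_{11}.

1st diffs: 33, 117, 279, 543, 933, 1473.
2nd diffs: 84, 162, 264, 390, 540.
3rd diffs: 78, 102, 126, 150.
4th diffs: 24, 24, 24 (constant).
Newton forward-difference form: c_j = -2 + 33·C(j-1,1) + 84·C(j-1,2) + 78·C(j-1,3) + 24·C(j-1,4).
At j = 11: j-1 = 10, so c_{11} = -2 + 330 + 3780 + 9360 + 5040 = 18508.

18508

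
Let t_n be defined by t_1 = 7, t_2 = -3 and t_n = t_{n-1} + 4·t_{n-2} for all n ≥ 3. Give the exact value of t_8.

1277

t_3 = 25, t_4 = 13, t_5 = 113, t_6 = 165, t_7 = 617, t_8 = 1277.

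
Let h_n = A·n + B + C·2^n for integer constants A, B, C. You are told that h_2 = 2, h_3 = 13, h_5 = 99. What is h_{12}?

16320

Write the equations: 2A + B + 4C = 2; 3A + B + 8C = 13; 5A + B + 32C = 99.
Subtracting the first from the second: A + 4C = 11.
Subtracting the second from the third: 2A + 24C = 86.
Solving: C = 4, A = -5, then B = -4.
Therefore h_{12} = -60 + (-4) + 4·4096 = 16320.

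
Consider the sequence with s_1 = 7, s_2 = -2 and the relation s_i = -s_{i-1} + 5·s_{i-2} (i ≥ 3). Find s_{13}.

Compute successive terms:
s_3 = 37, s_4 = -47, s_5 = 232, …, s_{10} = -31907, s_{11} = 92392, s_{12} = -251927, s_{13} = 713887.

713887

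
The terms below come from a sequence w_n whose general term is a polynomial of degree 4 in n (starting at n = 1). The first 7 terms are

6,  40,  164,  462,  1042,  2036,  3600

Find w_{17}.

1st diffs: 34, 124, 298, 580, 994, 1564.
2nd diffs: 90, 174, 282, 414, 570.
3rd diffs: 84, 108, 132, 156.
4th diffs: 24, 24, 24 (constant).
So w_n = n^4 + 4n^3 - 4n^2 + 3n + 2.
Evaluating at n = 17 gives w_{17} = 102070.

102070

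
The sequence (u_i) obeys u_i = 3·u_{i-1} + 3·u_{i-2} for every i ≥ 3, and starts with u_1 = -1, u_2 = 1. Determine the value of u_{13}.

401679

Compute successive terms:
u_3 = 0  u_4 = 3  u_5 = 9  …  u_{10} = 7371  u_{11} = 27945  u_{12} = 105948  u_{13} = 401679.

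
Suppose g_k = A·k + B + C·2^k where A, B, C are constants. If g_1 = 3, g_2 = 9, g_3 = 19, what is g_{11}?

4115

Write the equations: A + B + 2C = 3; 2A + B + 4C = 9; 3A + B + 8C = 19.
Subtracting the first from the second: A + 2C = 6.
Subtracting the second from the third: A + 4C = 10.
Solving: C = 2, A = 2, then B = -3.
Therefore g_{11} = 22 + (-3) + 2·2048 = 4115.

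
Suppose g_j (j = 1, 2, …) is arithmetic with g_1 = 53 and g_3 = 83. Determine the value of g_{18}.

Common difference d = (83 - 53) / (3 - 1) = 15.
g_j = 53 + (j - 1)·15.
g_{18} = 53 + 17·15 = 308.

308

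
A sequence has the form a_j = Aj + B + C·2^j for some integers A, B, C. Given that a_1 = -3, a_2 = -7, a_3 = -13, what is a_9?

-529

At j = 1, 2, 3: A + B + 2C = -3; 2A + B + 4C = -7; 3A + B + 8C = -13.
Subtracting the first from the second: A + 2C = -4.
Subtracting the second from the third: A + 4C = -6.
Solving: C = -1, A = -2, then B = 1.
So a_j = -2·j + 1 + (-1)·2^j; at j=9 this is -529.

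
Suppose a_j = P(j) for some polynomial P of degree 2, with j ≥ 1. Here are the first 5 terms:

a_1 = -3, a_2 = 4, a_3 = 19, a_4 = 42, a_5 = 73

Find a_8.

1st diffs: 7, 15, 23, 31.
2nd diffs: 8, 8, 8 (constant).
Newton forward-difference form: a_j = -3 + 7·C(j-1,1) + 8·C(j-1,2).
At j = 8: j-1 = 7, so a_8 = -3 + 49 + 168 = 214.

214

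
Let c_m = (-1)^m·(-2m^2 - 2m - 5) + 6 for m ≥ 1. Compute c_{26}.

-1403

(-1)^26 = 1; -2m^2 - 2m - 5 at m=26 is -1409; so c_{26} = -1403.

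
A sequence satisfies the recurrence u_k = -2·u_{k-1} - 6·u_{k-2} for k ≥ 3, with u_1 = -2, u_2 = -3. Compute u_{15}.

275328

Compute successive terms:
u_3 = 18  u_4 = -18  u_5 = -72  …  u_{12} = 34272  u_{13} = 67968  u_{14} = -341568  u_{15} = 275328.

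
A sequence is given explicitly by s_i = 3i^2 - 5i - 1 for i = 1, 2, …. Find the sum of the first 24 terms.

Over i = 1..24: Σi = 300, Σi² = 4900.
Total = (3)·4900 + (-5)·300 + (-1)·24 = 13176.

13176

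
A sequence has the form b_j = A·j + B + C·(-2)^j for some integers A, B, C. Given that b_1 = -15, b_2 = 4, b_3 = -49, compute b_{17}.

-524375

Write the equations: A + B - 2C = -15; 2A + B + 4C = 4; 3A + B - 8C = -49.
Subtracting the first from the second: A + 6C = 19.
Subtracting the second from the third: A - 12C = -53.
Solving: C = 4, A = -5, then B = -2.
Therefore b_{17} = -85 + (-2) + 4·(-131072) = -524375.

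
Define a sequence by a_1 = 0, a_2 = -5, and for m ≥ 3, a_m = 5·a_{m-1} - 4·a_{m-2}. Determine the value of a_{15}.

-447392425

Iterate the recurrence:
a_3 = -25  a_4 = -105  a_5 = -425  …  a_{12} = -6990505  a_{13} = -27962025  a_{14} = -111848105  a_{15} = -447392425.
(Characteristic roots are 4 and 1.)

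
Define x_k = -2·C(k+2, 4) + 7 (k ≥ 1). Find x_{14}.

-3633

C(16, 4) = 1820, so x_{14} = -3633.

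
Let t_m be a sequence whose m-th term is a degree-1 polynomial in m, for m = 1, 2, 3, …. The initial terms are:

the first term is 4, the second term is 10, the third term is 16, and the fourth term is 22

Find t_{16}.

94

1st diffs: 6, 6, 6 (constant).
So t_m = 6m - 2.
Evaluating at m = 16 gives t_{16} = 94.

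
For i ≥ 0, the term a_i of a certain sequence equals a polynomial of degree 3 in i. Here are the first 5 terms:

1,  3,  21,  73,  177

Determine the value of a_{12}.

1st diffs: 2, 18, 52, 104.
2nd diffs: 16, 34, 52.
3rd diffs: 18, 18 (constant).
So a_i = 3i^3 - i^2 + 1.
Evaluating at i = 12 gives a_{12} = 5041.

5041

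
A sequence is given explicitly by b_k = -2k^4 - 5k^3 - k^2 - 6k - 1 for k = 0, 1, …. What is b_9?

-16903

b_9 = -2·9^4 - 5·9^3 - 1·9^2 - 6·9 - 1 = -16903.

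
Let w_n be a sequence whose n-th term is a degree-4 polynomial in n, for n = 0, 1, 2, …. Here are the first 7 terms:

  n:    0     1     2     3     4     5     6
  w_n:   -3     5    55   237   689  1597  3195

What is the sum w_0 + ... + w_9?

1st diffs: 8, 50, 182, 452, 908, 1598.
2nd diffs: 42, 132, 270, 456, 690.
3rd diffs: 90, 138, 186, 234.
4th diffs: 48, 48, 48 (constant).
Newton forward-difference form: w_n = -3 + 8·C(n,1) + 42·C(n,2) + 90·C(n,3) + 48·C(n,4).
Continuing: 5765, 9637, 15189.
Summing n = 0..9 (10 terms) gives 36366.

36366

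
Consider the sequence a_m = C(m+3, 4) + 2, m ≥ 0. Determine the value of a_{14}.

C(17, 4) = 2380, so a_{14} = 2382.

2382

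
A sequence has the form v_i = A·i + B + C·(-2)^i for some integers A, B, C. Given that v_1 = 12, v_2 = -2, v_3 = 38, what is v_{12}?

-12238

At i = 1, 2, 3: A + B - 2C = 12; 2A + B + 4C = -2; 3A + B - 8C = 38.
Subtracting the first from the second: A + 6C = -14.
Subtracting the second from the third: A - 12C = 40.
Solving: C = -3, A = 4, then B = 2.
Hence v_{12} = 4·12 + 2 + (-3)·4096 = -12238.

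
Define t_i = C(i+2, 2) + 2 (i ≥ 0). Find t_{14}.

C(16, 2) = 120, so t_{14} = 122.

122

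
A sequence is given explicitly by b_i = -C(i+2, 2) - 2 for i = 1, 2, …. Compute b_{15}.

-138

C(17, 2) = 136, so b_{15} = -138.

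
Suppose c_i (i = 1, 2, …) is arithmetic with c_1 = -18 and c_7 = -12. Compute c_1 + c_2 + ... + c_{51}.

357

Common difference d = (-12 - (-18)) / (7 - 1) = 1.
c_i = -18 + (i - 1)·1.
c_{51} = 32; S = 51·(-18 + 32)/2 = 357.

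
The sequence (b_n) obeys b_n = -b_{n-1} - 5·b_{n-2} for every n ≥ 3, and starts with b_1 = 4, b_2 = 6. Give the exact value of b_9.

Applying the relation repeatedly:
b_3 = -26; b_4 = -4; b_5 = 134; b_6 = -114; b_7 = -556; b_8 = 1126; b_9 = 1654.

1654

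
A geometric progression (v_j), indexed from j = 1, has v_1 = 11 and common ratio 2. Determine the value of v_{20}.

v_j = 11·2^(j-1).
v_{20} = 11·2^19 = 5767168.

5767168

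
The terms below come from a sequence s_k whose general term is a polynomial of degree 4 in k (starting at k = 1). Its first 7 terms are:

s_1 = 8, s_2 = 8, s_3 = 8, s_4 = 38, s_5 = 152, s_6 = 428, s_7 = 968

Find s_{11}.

1st diffs: 0, 0, 30, 114, 276, 540.
2nd diffs: 0, 30, 84, 162, 264.
3rd diffs: 30, 54, 78, 102.
4th diffs: 24, 24, 24 (constant).
So s_k = k^4 - 5k^3 + 5k^2 + 5k + 2.
Evaluating at k = 11 gives s_{11} = 8648.

8648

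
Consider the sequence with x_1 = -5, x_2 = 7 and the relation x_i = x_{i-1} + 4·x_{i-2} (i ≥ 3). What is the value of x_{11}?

-2797

x_3 = -13, x_4 = 15, x_5 = -37, x_6 = 23, x_7 = -125, x_8 = -33, x_9 = -533, x_{10} = -665, x_{11} = -2797.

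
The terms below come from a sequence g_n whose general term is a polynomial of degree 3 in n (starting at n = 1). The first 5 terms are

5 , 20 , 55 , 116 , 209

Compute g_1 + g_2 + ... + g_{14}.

14721

1st diffs: 15, 35, 61, 93.
2nd diffs: 20, 26, 32.
3rd diffs: 6, 6 (constant).
Newton forward-difference form: g_n = 5 + 15·C(n-1,1) + 20·C(n-1,2) + 6·C(n-1,3).
Continuing: …, 340, 515, 740, 1021, …, g_{14} = 3476.
Summing n = 1..14 (14 terms) gives 14721.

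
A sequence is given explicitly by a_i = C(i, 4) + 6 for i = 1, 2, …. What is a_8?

76

C(8, 4) = 70, so a_8 = 76.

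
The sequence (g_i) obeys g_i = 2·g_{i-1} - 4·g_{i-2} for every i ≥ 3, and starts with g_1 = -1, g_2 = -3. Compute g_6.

Applying the relation repeatedly:
g_3 = -2; g_4 = 8; g_5 = 24; g_6 = 16.

16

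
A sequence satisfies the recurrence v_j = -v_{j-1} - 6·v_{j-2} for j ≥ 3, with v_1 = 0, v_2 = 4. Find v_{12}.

20236

Step forward from the initial values:
v_3 = -4;  v_4 = -20;  v_5 = 44;  v_6 = 76;  v_7 = -340;  v_8 = -116;  v_9 = 2156;  v_{10} = -1460;  v_{11} = -11476;  v_{12} = 20236.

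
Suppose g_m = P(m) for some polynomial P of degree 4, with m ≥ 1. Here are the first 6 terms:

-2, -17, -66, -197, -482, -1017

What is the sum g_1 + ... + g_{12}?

-51262

1st diffs: -15, -49, -131, -285, -535.
2nd diffs: -34, -82, -154, -250.
3rd diffs: -48, -72, -96.
4th diffs: -24, -24 (constant).
So g_m = -m^4 + 2m^3 - 4m^2 - 2m + 3.
Continuing: …, -1922, -3341, -5442, -8417, …, g_{12} = -17877.
Summing m = 1..12 (12 terms) gives -51262.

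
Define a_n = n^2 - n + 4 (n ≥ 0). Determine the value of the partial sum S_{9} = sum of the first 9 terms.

204

Over n = 0..8: Σn = 36, Σn² = 204.
Total = (1)·204 + (-1)·36 + (4)·9 = 204.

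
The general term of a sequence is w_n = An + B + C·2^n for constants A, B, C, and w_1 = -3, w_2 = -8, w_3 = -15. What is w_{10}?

-1052

Plug in n = 1, 2, 3: A + B + 2C = -3; 2A + B + 4C = -8; 3A + B + 8C = -15.
Subtracting the first from the second: A + 2C = -5.
Subtracting the second from the third: A + 4C = -7.
Solving: C = -1, A = -3, then B = 2.
So w_n = -3·n + 2 + (-1)·2^n; at n=10 this is -1052.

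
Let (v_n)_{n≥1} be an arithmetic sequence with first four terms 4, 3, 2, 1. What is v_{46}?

Common difference d = -1.
v_n = 4 + (n - 1)·(-1).
v_{46} = 4 + 45·(-1) = -41.

-41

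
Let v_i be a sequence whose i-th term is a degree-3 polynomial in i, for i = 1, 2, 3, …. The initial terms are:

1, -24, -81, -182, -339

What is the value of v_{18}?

-12936

1st diffs: -25, -57, -101, -157.
2nd diffs: -32, -44, -56.
3rd diffs: -12, -12 (constant).
Newton forward-difference form: v_i = 1 + (-25)·C(i-1,1) + (-32)·C(i-1,2) + (-12)·C(i-1,3).
At i = 18: i-1 = 17, so v_{18} = 1 - 425 - 4352 - 8160 = -12936.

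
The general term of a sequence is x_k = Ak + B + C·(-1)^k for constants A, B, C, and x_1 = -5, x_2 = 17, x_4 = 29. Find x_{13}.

Write the equations: A + B - C = -5; 2A + B + C = 17; 4A + B + C = 29.
Subtracting the first from the second: A + 2C = 22.
Subtracting the second from the third: 2A = 12.
Solving: C = 8, A = 6, then B = -3.
Therefore x_{13} = 78 + (-3) + 8·(-1) = 67.

67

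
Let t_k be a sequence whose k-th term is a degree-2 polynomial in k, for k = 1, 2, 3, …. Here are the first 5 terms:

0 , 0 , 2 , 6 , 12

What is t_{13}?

132

1st diffs: 0, 2, 4, 6.
2nd diffs: 2, 2, 2 (constant).
Newton forward-difference form: t_k = 2·C(k-1,2).
At k = 13: k-1 = 12, so t_{13} = 132 = 132.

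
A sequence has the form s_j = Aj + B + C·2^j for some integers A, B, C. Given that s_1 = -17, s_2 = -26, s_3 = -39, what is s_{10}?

At j = 1, 2, 3: A + B + 2C = -17; 2A + B + 4C = -26; 3A + B + 8C = -39.
Subtracting the first from the second: A + 2C = -9.
Subtracting the second from the third: A + 4C = -13.
Solving: C = -2, A = -5, then B = -8.
Hence s_{10} = -5·10 + (-8) + (-2)·1024 = -2106.

-2106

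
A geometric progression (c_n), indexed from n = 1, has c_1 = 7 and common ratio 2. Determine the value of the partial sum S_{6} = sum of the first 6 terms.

c_n = 7·2^(n-1).
S = 7·(2^6 - 1)/(2 - 1) = 7·(64 - 1)/(1) = 441.

441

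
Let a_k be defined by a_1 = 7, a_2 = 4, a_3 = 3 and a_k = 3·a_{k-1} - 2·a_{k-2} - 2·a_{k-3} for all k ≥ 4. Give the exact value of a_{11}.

1523

Applying the relation repeatedly:
a_4 = -13, a_5 = -53, a_6 = -139, a_7 = -285, a_8 = -471, a_9 = -565, a_{10} = -183, a_{11} = 1523.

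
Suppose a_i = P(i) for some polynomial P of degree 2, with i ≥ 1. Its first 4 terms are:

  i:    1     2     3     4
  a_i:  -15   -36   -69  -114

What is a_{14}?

-1224

1st diffs: -21, -33, -45.
2nd diffs: -12, -12 (constant).
Newton forward-difference form: a_i = -15 + (-21)·C(i-1,1) + (-12)·C(i-1,2).
At i = 14: i-1 = 13, so a_{14} = -15 - 273 - 936 = -1224.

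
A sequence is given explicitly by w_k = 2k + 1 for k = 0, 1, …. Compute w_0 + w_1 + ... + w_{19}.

400

Over k = 0..19: Σk = 190.
Total = (2)·190 + (1)·20 = 400.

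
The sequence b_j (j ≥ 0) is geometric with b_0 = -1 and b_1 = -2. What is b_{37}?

-137438953472

Common ratio r = 2.
b_j = (-1)·2^(j-0).
b_{37} = (-1)·2^37 = -137438953472.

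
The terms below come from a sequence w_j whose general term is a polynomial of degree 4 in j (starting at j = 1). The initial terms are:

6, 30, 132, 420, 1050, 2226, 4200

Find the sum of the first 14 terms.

234864

1st diffs: 24, 102, 288, 630, 1176, 1974.
2nd diffs: 78, 186, 342, 546, 798.
3rd diffs: 108, 156, 204, 252.
4th diffs: 48, 48, 48 (constant).
Newton forward-difference form: w_j = 6 + 24·C(j-1,1) + 78·C(j-1,2) + 108·C(j-1,3) + 48·C(j-1,4).
Continuing: …, 7272, 11790, 18150, 26796, …, w_{14} = 71610.
Summing j = 1..14 (14 terms) gives 234864.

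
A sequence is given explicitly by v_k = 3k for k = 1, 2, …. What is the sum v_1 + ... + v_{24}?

900

Over k = 1..24: Σk = 300.
Total = (3)·300 = 900.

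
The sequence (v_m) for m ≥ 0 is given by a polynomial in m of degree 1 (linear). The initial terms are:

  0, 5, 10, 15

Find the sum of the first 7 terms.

105

1st diffs: 5, 5, 5 (constant).
So v_m = 5m.
Continuing: 20, 25, 30.
Summing m = 0..6 (7 terms) gives 105.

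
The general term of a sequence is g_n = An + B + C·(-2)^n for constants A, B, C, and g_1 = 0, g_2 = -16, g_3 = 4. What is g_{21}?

The three given values yield: A + B - 2C = 0; 2A + B + 4C = -16; 3A + B - 8C = 4.
Subtracting the first from the second: A + 6C = -16.
Subtracting the second from the third: A - 12C = 20.
Solving: C = -2, A = -4, then B = 0.
Therefore g_{21} = -84 + 0 + (-2)·(-2097152) = 4194220.

4194220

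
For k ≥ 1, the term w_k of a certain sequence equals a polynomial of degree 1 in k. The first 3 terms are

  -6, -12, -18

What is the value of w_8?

-48

1st diffs: -6, -6 (constant).
So w_k = -6k.
Evaluating at k = 8 gives w_8 = -48.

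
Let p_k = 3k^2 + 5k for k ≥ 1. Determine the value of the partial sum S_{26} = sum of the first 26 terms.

Over k = 1..26: Σk = 351, Σk² = 6201.
Total = (3)·6201 + (5)·351 = 20358.

20358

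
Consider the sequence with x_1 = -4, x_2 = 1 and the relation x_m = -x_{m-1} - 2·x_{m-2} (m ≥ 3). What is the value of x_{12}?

111

Step forward from the initial values:
x_3 = 7;  x_4 = -9;  x_5 = -5;  x_6 = 23;  x_7 = -13;  x_8 = -33;  x_9 = 59;  x_{10} = 7;  x_{11} = -125;  x_{12} = 111.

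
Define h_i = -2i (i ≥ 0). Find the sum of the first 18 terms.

-306

Over i = 0..17: Σi = 153.
Total = (-2)·153 = -306.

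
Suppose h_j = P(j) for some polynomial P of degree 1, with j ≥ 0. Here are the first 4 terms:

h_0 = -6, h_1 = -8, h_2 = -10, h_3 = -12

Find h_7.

1st diffs: -2, -2, -2 (constant).
So h_j = -2j - 6.
Evaluating at j = 7 gives h_7 = -20.

-20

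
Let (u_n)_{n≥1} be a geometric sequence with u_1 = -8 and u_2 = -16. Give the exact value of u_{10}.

-4096

Common ratio r = 2.
u_n = (-8)·2^(n-1).
u_{10} = (-8)·2^9 = -4096.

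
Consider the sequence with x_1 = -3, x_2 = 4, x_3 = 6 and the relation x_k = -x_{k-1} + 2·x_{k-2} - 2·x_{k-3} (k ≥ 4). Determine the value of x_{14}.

Compute successive terms:
x_4 = 8; x_5 = -4; x_6 = 8; …; x_{11} = -696; x_{12} = 1592; x_{13} = -3608; x_{14} = 8184.

8184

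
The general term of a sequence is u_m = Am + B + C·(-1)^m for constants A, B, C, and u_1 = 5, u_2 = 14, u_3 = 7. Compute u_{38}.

Plug in m = 1, 2, 3: A + B - C = 5; 2A + B + C = 14; 3A + B - C = 7.
Subtracting the first from the second: A + 2C = 9.
Subtracting the second from the third: A - 2C = -7.
Solving: C = 4, A = 1, then B = 8.
Hence u_{38} = 1·38 + 8 + 4·1 = 50.

50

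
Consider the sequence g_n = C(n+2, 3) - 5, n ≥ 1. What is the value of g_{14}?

C(16, 3) = 560, so g_{14} = 555.

555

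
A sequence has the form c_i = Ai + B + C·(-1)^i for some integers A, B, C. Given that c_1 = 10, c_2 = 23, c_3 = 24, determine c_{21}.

150

At i = 1, 2, 3: A + B - C = 10; 2A + B + C = 23; 3A + B - C = 24.
Subtracting the first from the second: A + 2C = 13.
Subtracting the second from the third: A - 2C = 1.
Solving: C = 3, A = 7, then B = 6.
Hence c_{21} = 7·21 + 6 + 3·(-1) = 150.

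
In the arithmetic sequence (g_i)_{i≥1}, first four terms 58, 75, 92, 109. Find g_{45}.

Common difference d = 17.
g_i = 58 + (i - 1)·17.
g_{45} = 58 + 44·17 = 806.

806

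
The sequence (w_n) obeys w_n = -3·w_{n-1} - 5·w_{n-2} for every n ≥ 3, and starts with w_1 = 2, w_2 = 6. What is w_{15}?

Compute successive terms:
w_3 = -28; w_4 = 54; w_5 = -22; …; w_{12} = 22404; w_{13} = 22178; w_{14} = -178554; w_{15} = 424772.

424772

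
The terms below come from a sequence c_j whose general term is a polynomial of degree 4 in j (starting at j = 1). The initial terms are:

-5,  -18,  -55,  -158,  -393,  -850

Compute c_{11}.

-11295

1st diffs: -13, -37, -103, -235, -457.
2nd diffs: -24, -66, -132, -222.
3rd diffs: -42, -66, -90.
4th diffs: -24, -24 (constant).
So c_j = -j^4 + 3j^3 - 5j^2 - 4j + 2.
Evaluating at j = 11 gives c_{11} = -11295.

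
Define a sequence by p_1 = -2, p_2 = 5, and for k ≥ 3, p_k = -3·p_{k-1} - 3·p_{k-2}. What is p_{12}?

243

Step forward from the initial values:
p_3 = -9;  p_4 = 12;  p_5 = -9;  p_6 = -9;  p_7 = 54;  p_8 = -135;  p_9 = 243;  p_{10} = -324;  p_{11} = 243;  p_{12} = 243.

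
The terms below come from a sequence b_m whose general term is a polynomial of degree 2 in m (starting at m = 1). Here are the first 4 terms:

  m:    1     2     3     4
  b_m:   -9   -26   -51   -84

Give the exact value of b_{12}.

-636

1st diffs: -17, -25, -33.
2nd diffs: -8, -8 (constant).
Newton forward-difference form: b_m = -9 + (-17)·C(m-1,1) + (-8)·C(m-1,2).
At m = 12: m-1 = 11, so b_{12} = -9 - 187 - 440 = -636.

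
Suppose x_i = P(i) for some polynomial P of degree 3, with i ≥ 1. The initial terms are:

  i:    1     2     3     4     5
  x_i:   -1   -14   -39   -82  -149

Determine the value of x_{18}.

-5934

1st diffs: -13, -25, -43, -67.
2nd diffs: -12, -18, -24.
3rd diffs: -6, -6 (constant).
Newton forward-difference form: x_i = -1 + (-13)·C(i-1,1) + (-12)·C(i-1,2) + (-6)·C(i-1,3).
At i = 18: i-1 = 17, so x_{18} = -1 - 221 - 1632 - 4080 = -5934.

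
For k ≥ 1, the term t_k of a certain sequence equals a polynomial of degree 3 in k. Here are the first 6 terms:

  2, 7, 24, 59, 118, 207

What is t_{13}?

2174

1st diffs: 5, 17, 35, 59, 89.
2nd diffs: 12, 18, 24, 30.
3rd diffs: 6, 6, 6 (constant).
Newton forward-difference form: t_k = 2 + 5·C(k-1,1) + 12·C(k-1,2) + 6·C(k-1,3).
At k = 13: k-1 = 12, so t_{13} = 2 + 60 + 792 + 1320 = 2174.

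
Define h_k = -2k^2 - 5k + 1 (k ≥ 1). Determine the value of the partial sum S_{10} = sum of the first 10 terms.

-1035

Over k = 1..10: Σk = 55, Σk² = 385.
Total = (-2)·385 + (-5)·55 + (1)·10 = -1035.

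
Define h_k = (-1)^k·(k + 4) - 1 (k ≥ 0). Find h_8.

(-1)^8 = 1; k + 4 at k=8 is 12; so h_8 = 11.

11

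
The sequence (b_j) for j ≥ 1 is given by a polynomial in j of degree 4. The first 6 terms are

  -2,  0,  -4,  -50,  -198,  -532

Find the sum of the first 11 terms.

1st diffs: 2, -4, -46, -148, -334.
2nd diffs: -6, -42, -102, -186.
3rd diffs: -36, -60, -84.
4th diffs: -24, -24 (constant).
Newton forward-difference form: b_j = -2 + 2·C(j-1,1) + (-6)·C(j-1,2) + (-36)·C(j-1,3) + (-24)·C(j-1,4).
Continuing: …, -1160, -2214, -3850, -6248, …, b_{11} = -9612.
Summing j = 1..11 (11 terms) gives -23870.

-23870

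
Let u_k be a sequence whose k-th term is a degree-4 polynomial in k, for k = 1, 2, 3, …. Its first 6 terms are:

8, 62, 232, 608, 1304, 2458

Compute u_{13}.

1st diffs: 54, 170, 376, 696, 1154.
2nd diffs: 116, 206, 320, 458.
3rd diffs: 90, 114, 138.
4th diffs: 24, 24 (constant).
Newton forward-difference form: u_k = 8 + 54·C(k-1,1) + 116·C(k-1,2) + 90·C(k-1,3) + 24·C(k-1,4).
At k = 13: k-1 = 12, so u_{13} = 8 + 648 + 7656 + 19800 + 11880 = 39992.

39992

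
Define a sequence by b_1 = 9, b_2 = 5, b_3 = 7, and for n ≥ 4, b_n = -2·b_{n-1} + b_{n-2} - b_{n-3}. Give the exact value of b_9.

1669

Step forward from the initial values:
b_4 = -18, b_5 = 38, b_6 = -101, b_7 = 258, b_8 = -655, b_9 = 1669.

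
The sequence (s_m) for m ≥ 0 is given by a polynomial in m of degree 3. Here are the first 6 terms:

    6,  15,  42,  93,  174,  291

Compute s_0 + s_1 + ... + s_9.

1st diffs: 9, 27, 51, 81, 117.
2nd diffs: 18, 24, 30, 36.
3rd diffs: 6, 6, 6 (constant).
Newton forward-difference form: s_m = 6 + 9·C(m,1) + 18·C(m,2) + 6·C(m,3).
Continuing: 450, 657, 918, 1239.
Summing m = 0..9 (10 terms) gives 3885.

3885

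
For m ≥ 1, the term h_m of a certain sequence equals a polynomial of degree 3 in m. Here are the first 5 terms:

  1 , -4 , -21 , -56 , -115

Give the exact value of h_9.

1st diffs: -5, -17, -35, -59.
2nd diffs: -12, -18, -24.
3rd diffs: -6, -6 (constant).
Newton forward-difference form: h_m = 1 + (-5)·C(m-1,1) + (-12)·C(m-1,2) + (-6)·C(m-1,3).
At m = 9: m-1 = 8, so h_9 = 1 - 40 - 336 - 336 = -711.

-711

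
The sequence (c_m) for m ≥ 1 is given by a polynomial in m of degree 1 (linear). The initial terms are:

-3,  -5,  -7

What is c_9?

-19

1st diffs: -2, -2 (constant).
So c_m = -2m - 1.
Evaluating at m = 9 gives c_9 = -19.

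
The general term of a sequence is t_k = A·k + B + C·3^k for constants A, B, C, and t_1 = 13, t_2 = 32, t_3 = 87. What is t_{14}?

14348924

Plug in k = 1, 2, 3: A + B + 3C = 13; 2A + B + 9C = 32; 3A + B + 27C = 87.
Subtracting the first from the second: A + 6C = 19.
Subtracting the second from the third: A + 18C = 55.
Solving: C = 3, A = 1, then B = 3.
Therefore t_{14} = 14 + 3 + 3·4782969 = 14348924.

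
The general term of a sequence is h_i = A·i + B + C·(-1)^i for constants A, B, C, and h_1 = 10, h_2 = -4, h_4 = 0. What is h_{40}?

At i = 1, 2, 4: A + B - C = 10; 2A + B + C = -4; 4A + B + C = 0.
Subtracting the first from the second: A + 2C = -14.
Subtracting the second from the third: 2A = 4.
Solving: C = -8, A = 2, then B = 0.
Therefore h_{40} = 80 + 0 + (-8)·1 = 72.

72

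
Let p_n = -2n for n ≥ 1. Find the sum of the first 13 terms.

-182

Over n = 1..13: Σn = 91.
Total = (-2)·91 = -182.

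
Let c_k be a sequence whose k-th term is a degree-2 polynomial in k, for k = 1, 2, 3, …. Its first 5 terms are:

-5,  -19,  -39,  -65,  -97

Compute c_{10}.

-347

1st diffs: -14, -20, -26, -32.
2nd diffs: -6, -6, -6 (constant).
Newton forward-difference form: c_k = -5 + (-14)·C(k-1,1) + (-6)·C(k-1,2).
At k = 10: k-1 = 9, so c_{10} = -5 - 126 - 216 = -347.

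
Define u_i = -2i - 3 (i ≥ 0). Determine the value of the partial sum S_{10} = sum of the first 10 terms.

-120

Over i = 0..9: Σi = 45.
Total = (-2)·45 + (-3)·10 = -120.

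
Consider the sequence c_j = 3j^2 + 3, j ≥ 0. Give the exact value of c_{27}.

2190

c_{27} = 3·27^2 + 3 = 2190.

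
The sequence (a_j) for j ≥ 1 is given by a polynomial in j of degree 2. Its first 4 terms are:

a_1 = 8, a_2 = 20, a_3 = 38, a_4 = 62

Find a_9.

272

1st diffs: 12, 18, 24.
2nd diffs: 6, 6 (constant).
Newton forward-difference form: a_j = 8 + 12·C(j-1,1) + 6·C(j-1,2).
At j = 9: j-1 = 8, so a_9 = 8 + 96 + 168 = 272.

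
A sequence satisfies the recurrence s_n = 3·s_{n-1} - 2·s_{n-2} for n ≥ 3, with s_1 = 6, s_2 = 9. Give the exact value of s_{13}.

Applying the relation repeatedly:
s_3 = 15, s_4 = 27, s_5 = 51, …, s_{10} = 1539, s_{11} = 3075, s_{12} = 6147, s_{13} = 12291.
(Characteristic roots are 2 and 1.)

12291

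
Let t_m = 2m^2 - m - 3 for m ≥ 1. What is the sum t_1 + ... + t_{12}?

1186

Over m = 1..12: Σm = 78, Σm² = 650.
Total = (2)·650 + (-1)·78 + (-3)·12 = 1186.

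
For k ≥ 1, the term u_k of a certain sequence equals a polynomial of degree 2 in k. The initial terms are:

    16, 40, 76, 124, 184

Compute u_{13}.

1096

1st diffs: 24, 36, 48, 60.
2nd diffs: 12, 12, 12 (constant).
Newton forward-difference form: u_k = 16 + 24·C(k-1,1) + 12·C(k-1,2).
At k = 13: k-1 = 12, so u_{13} = 16 + 288 + 792 = 1096.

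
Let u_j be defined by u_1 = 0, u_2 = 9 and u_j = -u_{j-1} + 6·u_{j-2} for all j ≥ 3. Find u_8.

u_3 = -9, u_4 = 63, u_5 = -117, u_6 = 495, u_7 = -1197, u_8 = 4167.
(Characteristic roots are 2 and -3.)

4167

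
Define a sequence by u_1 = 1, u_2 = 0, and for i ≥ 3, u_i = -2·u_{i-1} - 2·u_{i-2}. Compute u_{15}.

128

Compute successive terms:
u_3 = -2;  u_4 = 4;  u_5 = -4;  …;  u_{12} = 64;  u_{13} = -64;  u_{14} = 0;  u_{15} = 128.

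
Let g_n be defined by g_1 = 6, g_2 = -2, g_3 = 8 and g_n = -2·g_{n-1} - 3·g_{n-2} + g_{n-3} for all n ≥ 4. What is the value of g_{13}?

-4932

Applying the relation repeatedly:
g_4 = -4, g_5 = -18, g_6 = 56, g_7 = -62, g_8 = -62, g_9 = 366, g_{10} = -608, g_{11} = 56, g_{12} = 2078, g_{13} = -4932.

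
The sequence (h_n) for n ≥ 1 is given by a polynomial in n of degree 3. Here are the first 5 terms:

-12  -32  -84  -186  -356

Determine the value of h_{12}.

1st diffs: -20, -52, -102, -170.
2nd diffs: -32, -50, -68.
3rd diffs: -18, -18 (constant).
Newton forward-difference form: h_n = -12 + (-20)·C(n-1,1) + (-32)·C(n-1,2) + (-18)·C(n-1,3).
At n = 12: n-1 = 11, so h_{12} = -12 - 220 - 1760 - 2970 = -4962.

-4962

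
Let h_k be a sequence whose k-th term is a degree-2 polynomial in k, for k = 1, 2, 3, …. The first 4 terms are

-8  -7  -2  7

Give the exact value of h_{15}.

1st diffs: 1, 5, 9.
2nd diffs: 4, 4 (constant).
Newton forward-difference form: h_k = -8 + 1·C(k-1,1) + 4·C(k-1,2).
At k = 15: k-1 = 14, so h_{15} = -8 + 14 + 364 = 370.

370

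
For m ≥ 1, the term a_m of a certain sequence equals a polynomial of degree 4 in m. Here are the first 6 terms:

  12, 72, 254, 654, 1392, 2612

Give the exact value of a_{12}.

1st diffs: 60, 182, 400, 738, 1220.
2nd diffs: 122, 218, 338, 482.
3rd diffs: 96, 120, 144.
4th diffs: 24, 24 (constant).
Newton forward-difference form: a_m = 12 + 60·C(m-1,1) + 122·C(m-1,2) + 96·C(m-1,3) + 24·C(m-1,4).
At m = 12: m-1 = 11, so a_{12} = 12 + 660 + 6710 + 15840 + 7920 = 31142.

31142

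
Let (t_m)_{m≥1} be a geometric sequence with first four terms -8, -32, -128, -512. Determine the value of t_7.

-32768

Common ratio r = 4.
t_m = (-8)·4^(m-1).
t_7 = (-8)·4^6 = -32768.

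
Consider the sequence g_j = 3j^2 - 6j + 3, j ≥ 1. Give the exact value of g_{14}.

g_{14} = 3·14^2 - 6·14 + 3 = 507.

507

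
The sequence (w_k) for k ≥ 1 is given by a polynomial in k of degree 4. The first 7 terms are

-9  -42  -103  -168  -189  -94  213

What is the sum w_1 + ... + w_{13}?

1st diffs: -33, -61, -65, -21, 95, 307.
2nd diffs: -28, -4, 44, 116, 212.
3rd diffs: 24, 48, 72, 96.
4th diffs: 24, 24, 24 (constant).
Newton forward-difference form: w_k = -9 + (-33)·C(k-1,1) + (-28)·C(k-1,2) + 24·C(k-1,3) + 24·C(k-1,4).
Continuing: …, 852, 1967, 3726, 6321, …, w_{13} = 14907.
Summing k = 1..13 (13 terms) gives 37349.

37349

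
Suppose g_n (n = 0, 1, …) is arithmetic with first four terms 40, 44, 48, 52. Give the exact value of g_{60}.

Common difference d = 4.
g_n = 40 + (n - 0)·4.
g_{60} = 40 + 60·4 = 280.

280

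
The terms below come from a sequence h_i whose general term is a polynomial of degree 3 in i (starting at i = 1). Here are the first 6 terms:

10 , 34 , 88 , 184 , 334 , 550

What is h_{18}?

1st diffs: 24, 54, 96, 150, 216.
2nd diffs: 30, 42, 54, 66.
3rd diffs: 12, 12, 12 (constant).
Newton forward-difference form: h_i = 10 + 24·C(i-1,1) + 30·C(i-1,2) + 12·C(i-1,3).
At i = 18: i-1 = 17, so h_{18} = 10 + 408 + 4080 + 8160 = 12658.

12658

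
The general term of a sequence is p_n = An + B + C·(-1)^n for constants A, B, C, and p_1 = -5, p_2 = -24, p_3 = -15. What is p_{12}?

Plug in n = 1, 2, 3: A + B - C = -5; 2A + B + C = -24; 3A + B - C = -15.
Subtracting the first from the second: A + 2C = -19.
Subtracting the second from the third: A - 2C = 9.
Solving: C = -7, A = -5, then B = -7.
Therefore p_{12} = -60 + (-7) + (-7)·1 = -74.

-74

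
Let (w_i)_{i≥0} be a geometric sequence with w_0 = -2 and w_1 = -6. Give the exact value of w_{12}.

-1062882

Common ratio r = 3.
w_i = (-2)·3^(i-0).
w_{12} = (-2)·3^12 = -1062882.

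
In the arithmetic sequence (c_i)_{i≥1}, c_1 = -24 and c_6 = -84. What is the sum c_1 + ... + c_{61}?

-23424

Common difference d = (-84 - (-24)) / (6 - 1) = -12.
c_i = -24 + (i - 1)·(-12).
c_{61} = -744; S = 61·(-24 + (-744))/2 = -23424.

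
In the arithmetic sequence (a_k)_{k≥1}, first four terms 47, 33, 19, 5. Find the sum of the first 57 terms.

-19665

Common difference d = -14.
a_k = 47 + (k - 1)·(-14).
a_{57} = -737; S = 57·(47 + (-737))/2 = -19665.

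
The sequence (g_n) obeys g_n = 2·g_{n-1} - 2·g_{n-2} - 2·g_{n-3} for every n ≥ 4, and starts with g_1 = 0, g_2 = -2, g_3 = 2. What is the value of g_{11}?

352

Applying the relation repeatedly:
g_4 = 8;  g_5 = 16;  g_6 = 12;  g_7 = -24;  g_8 = -104;  g_9 = -184;  g_{10} = -112;  g_{11} = 352.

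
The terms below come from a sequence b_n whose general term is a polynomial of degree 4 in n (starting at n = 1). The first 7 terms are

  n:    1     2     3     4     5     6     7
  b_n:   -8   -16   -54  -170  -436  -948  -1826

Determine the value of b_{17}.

1st diffs: -8, -38, -116, -266, -512, -878.
2nd diffs: -30, -78, -150, -246, -366.
3rd diffs: -48, -72, -96, -120.
4th diffs: -24, -24, -24 (constant).
Newton forward-difference form: b_n = -8 + (-8)·C(n-1,1) + (-30)·C(n-1,2) + (-48)·C(n-1,3) + (-24)·C(n-1,4).
At n = 17: n-1 = 16, so b_{17} = -8 - 128 - 3600 - 26880 - 43680 = -74296.

-74296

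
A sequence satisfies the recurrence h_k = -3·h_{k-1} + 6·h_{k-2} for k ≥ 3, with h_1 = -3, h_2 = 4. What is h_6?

h_3 = -30;  h_4 = 114;  h_5 = -522;  h_6 = 2250.

2250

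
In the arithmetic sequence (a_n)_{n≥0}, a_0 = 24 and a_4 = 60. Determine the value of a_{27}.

Common difference d = (60 - 24) / (4 - 0) = 9.
a_n = 24 + (n - 0)·9.
a_{27} = 24 + 27·9 = 267.

267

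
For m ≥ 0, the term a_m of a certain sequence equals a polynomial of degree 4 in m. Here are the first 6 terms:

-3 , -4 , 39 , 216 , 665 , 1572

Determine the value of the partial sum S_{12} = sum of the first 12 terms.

1st diffs: -1, 43, 177, 449, 907.
2nd diffs: 44, 134, 272, 458.
3rd diffs: 90, 138, 186.
4th diffs: 48, 48 (constant).
Newton forward-difference form: a_m = -3 + (-1)·C(m,1) + 44·C(m,2) + 90·C(m,3) + 48·C(m,4).
Continuing: …, 3171, 5744, 9621, 15180, …, a_{11} = 33096.
Summing m = 0..11 (12 terms) gives 92144.

92144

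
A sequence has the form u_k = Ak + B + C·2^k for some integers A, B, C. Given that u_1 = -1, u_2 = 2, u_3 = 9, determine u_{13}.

16367

The three given values yield: A + B + 2C = -1; 2A + B + 4C = 2; 3A + B + 8C = 9.
Subtracting the first from the second: A + 2C = 3.
Subtracting the second from the third: A + 4C = 7.
Solving: C = 2, A = -1, then B = -4.
Therefore u_{13} = -13 + (-4) + 2·8192 = 16367.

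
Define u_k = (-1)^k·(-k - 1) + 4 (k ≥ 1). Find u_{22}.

-19

(-1)^22 = 1; -k - 1 at k=22 is -23; so u_{22} = -19.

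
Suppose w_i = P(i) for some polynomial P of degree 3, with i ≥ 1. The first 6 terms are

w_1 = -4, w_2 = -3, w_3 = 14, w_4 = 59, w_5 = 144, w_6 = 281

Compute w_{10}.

1589

1st diffs: 1, 17, 45, 85, 137.
2nd diffs: 16, 28, 40, 52.
3rd diffs: 12, 12, 12 (constant).
Newton forward-difference form: w_i = -4 + 1·C(i-1,1) + 16·C(i-1,2) + 12·C(i-1,3).
At i = 10: i-1 = 9, so w_{10} = -4 + 9 + 576 + 1008 = 1589.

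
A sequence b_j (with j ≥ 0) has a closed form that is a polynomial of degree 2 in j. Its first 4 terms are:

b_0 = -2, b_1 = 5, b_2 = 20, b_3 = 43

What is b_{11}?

515

1st diffs: 7, 15, 23.
2nd diffs: 8, 8 (constant).
So b_j = 4j^2 + 3j - 2.
Evaluating at j = 11 gives b_{11} = 515.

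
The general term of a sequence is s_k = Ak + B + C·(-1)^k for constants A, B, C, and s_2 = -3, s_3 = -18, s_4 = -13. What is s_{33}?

The three given values yield: 2A + B + C = -3; 3A + B - C = -18; 4A + B + C = -13.
Subtracting the first from the second: A - 2C = -15.
Subtracting the second from the third: A + 2C = 5.
Solving: C = 5, A = -5, then B = 2.
Hence s_{33} = -5·33 + 2 + 5·(-1) = -168.

-168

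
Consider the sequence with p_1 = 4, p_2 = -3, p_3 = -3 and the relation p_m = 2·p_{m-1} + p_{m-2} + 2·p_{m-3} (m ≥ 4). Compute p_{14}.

Applying the relation repeatedly:
p_4 = -1  p_5 = -11  p_6 = -29  …  p_{11} = -3631  p_{12} = -9657  p_{13} = -25675  p_{14} = -68269.

-68269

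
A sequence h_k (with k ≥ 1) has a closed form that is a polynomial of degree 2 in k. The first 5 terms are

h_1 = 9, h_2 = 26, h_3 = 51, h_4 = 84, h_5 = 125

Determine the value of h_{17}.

1241

1st diffs: 17, 25, 33, 41.
2nd diffs: 8, 8, 8 (constant).
Newton forward-difference form: h_k = 9 + 17·C(k-1,1) + 8·C(k-1,2).
At k = 17: k-1 = 16, so h_{17} = 9 + 272 + 960 = 1241.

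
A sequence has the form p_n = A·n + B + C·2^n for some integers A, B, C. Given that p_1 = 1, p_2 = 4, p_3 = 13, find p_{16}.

Write the equations: A + B + 2C = 1; 2A + B + 4C = 4; 3A + B + 8C = 13.
Subtracting the first from the second: A + 2C = 3.
Subtracting the second from the third: A + 4C = 9.
Solving: C = 3, A = -3, then B = -2.
Hence p_{16} = -3·16 + (-2) + 3·65536 = 196558.

196558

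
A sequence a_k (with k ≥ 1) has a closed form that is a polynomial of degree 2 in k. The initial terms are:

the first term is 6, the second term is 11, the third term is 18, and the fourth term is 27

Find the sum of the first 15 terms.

1525

1st diffs: 5, 7, 9.
2nd diffs: 2, 2 (constant).
Newton forward-difference form: a_k = 6 + 5·C(k-1,1) + 2·C(k-1,2).
Continuing: …, 38, 51, 66, 83, …, a_{15} = 258.
Summing k = 1..15 (15 terms) gives 1525.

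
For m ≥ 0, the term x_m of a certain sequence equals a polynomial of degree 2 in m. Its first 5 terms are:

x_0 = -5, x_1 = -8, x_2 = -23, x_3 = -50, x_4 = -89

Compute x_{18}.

-1895

1st diffs: -3, -15, -27, -39.
2nd diffs: -12, -12, -12 (constant).
Newton forward-difference form: x_m = -5 + (-3)·C(m,1) + (-12)·C(m,2).
At m = 18: m = 18, so x_{18} = -5 - 54 - 1836 = -1895.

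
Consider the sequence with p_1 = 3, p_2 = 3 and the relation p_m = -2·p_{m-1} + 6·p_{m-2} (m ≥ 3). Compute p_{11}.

152256

Iterate the recurrence:
p_3 = 12;  p_4 = -6;  p_5 = 84;  p_6 = -204;  p_7 = 912;  p_8 = -3048;  p_9 = 11568;  p_{10} = -41424;  p_{11} = 152256.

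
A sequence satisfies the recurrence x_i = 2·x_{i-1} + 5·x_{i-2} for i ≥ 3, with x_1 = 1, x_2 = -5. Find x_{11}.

-172805

x_3 = -5;  x_4 = -35;  x_5 = -95;  x_6 = -365;  x_7 = -1205;  x_8 = -4235;  x_9 = -14495;  x_{10} = -50165;  x_{11} = -172805.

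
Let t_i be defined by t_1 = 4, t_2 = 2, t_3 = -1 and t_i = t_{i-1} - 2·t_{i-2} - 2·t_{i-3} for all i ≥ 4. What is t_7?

69

Applying the relation repeatedly:
t_4 = -13  t_5 = -15  t_6 = 13  t_7 = 69.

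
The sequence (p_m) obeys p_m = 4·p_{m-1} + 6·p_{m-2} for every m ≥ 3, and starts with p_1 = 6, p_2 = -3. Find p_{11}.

p_3 = 24; p_4 = 78; p_5 = 456; p_6 = 2292; p_7 = 11904; p_8 = 61368; p_9 = 316896; p_{10} = 1635792; p_{11} = 8444544.

8444544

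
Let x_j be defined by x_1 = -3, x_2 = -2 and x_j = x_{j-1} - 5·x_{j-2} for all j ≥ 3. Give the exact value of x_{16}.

-164057

Applying the relation repeatedly:
x_3 = 13;  x_4 = 23;  x_5 = -42;  …;  x_{13} = 44013;  x_{14} = -14002;  x_{15} = -234067;  x_{16} = -164057.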